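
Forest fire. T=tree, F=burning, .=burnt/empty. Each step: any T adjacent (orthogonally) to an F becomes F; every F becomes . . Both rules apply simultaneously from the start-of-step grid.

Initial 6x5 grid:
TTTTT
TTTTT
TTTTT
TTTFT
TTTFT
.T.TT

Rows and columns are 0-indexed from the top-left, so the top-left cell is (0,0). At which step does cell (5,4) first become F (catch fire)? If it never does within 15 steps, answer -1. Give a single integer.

Step 1: cell (5,4)='T' (+6 fires, +2 burnt)
Step 2: cell (5,4)='F' (+6 fires, +6 burnt)
  -> target ignites at step 2
Step 3: cell (5,4)='.' (+7 fires, +6 burnt)
Step 4: cell (5,4)='.' (+4 fires, +7 burnt)
Step 5: cell (5,4)='.' (+2 fires, +4 burnt)
Step 6: cell (5,4)='.' (+1 fires, +2 burnt)
Step 7: cell (5,4)='.' (+0 fires, +1 burnt)
  fire out at step 7

2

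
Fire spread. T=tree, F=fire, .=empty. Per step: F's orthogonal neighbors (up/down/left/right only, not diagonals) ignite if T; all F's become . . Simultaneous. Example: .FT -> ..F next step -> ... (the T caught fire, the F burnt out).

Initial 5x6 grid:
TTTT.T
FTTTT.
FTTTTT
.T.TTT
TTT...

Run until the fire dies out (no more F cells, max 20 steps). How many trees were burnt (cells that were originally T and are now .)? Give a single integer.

Step 1: +3 fires, +2 burnt (F count now 3)
Step 2: +4 fires, +3 burnt (F count now 4)
Step 3: +4 fires, +4 burnt (F count now 4)
Step 4: +6 fires, +4 burnt (F count now 6)
Step 5: +2 fires, +6 burnt (F count now 2)
Step 6: +1 fires, +2 burnt (F count now 1)
Step 7: +0 fires, +1 burnt (F count now 0)
Fire out after step 7
Initially T: 21, now '.': 29
Total burnt (originally-T cells now '.'): 20

Answer: 20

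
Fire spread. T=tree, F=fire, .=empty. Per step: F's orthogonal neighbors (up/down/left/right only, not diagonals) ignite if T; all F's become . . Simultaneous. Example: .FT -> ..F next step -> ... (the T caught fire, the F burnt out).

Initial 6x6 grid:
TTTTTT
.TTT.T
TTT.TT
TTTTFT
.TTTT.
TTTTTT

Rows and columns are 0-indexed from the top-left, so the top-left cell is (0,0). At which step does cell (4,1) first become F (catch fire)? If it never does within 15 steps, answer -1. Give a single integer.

Step 1: cell (4,1)='T' (+4 fires, +1 burnt)
Step 2: cell (4,1)='T' (+4 fires, +4 burnt)
Step 3: cell (4,1)='T' (+6 fires, +4 burnt)
Step 4: cell (4,1)='F' (+6 fires, +6 burnt)
  -> target ignites at step 4
Step 5: cell (4,1)='.' (+6 fires, +6 burnt)
Step 6: cell (4,1)='.' (+3 fires, +6 burnt)
Step 7: cell (4,1)='.' (+1 fires, +3 burnt)
Step 8: cell (4,1)='.' (+0 fires, +1 burnt)
  fire out at step 8

4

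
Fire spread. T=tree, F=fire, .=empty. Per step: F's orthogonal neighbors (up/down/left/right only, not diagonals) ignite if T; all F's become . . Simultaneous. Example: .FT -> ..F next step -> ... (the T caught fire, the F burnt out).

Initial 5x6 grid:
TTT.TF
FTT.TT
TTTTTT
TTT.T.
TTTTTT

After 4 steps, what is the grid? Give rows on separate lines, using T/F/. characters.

Step 1: 5 trees catch fire, 2 burn out
  FTT.F.
  .FT.TF
  FTTTTT
  TTT.T.
  TTTTTT
Step 2: 6 trees catch fire, 5 burn out
  .FT...
  ..F.F.
  .FTTTF
  FTT.T.
  TTTTTT
Step 3: 5 trees catch fire, 6 burn out
  ..F...
  ......
  ..FTF.
  .FT.T.
  FTTTTT
Step 4: 4 trees catch fire, 5 burn out
  ......
  ......
  ...F..
  ..F.F.
  .FTTTT

......
......
...F..
..F.F.
.FTTTT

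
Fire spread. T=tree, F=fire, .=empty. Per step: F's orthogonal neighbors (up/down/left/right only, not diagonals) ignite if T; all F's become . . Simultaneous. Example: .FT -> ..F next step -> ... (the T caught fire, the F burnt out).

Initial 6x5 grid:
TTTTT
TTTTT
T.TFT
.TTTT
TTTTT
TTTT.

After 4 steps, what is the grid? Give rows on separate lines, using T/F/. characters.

Step 1: 4 trees catch fire, 1 burn out
  TTTTT
  TTTFT
  T.F.F
  .TTFT
  TTTTT
  TTTT.
Step 2: 6 trees catch fire, 4 burn out
  TTTFT
  TTF.F
  T....
  .TF.F
  TTTFT
  TTTT.
Step 3: 7 trees catch fire, 6 burn out
  TTF.F
  TF...
  T....
  .F...
  TTF.F
  TTTF.
Step 4: 4 trees catch fire, 7 burn out
  TF...
  F....
  T....
  .....
  TF...
  TTF..

TF...
F....
T....
.....
TF...
TTF..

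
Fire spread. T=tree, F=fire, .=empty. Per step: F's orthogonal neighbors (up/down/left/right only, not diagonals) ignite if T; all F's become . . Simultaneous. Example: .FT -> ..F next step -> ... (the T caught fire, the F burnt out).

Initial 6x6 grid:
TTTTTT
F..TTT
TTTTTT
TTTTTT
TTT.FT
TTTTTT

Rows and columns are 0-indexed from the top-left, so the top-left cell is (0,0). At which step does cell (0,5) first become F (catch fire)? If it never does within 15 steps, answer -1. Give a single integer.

Step 1: cell (0,5)='T' (+5 fires, +2 burnt)
Step 2: cell (0,5)='T' (+8 fires, +5 burnt)
Step 3: cell (0,5)='T' (+9 fires, +8 burnt)
Step 4: cell (0,5)='T' (+8 fires, +9 burnt)
Step 5: cell (0,5)='F' (+1 fires, +8 burnt)
  -> target ignites at step 5
Step 6: cell (0,5)='.' (+0 fires, +1 burnt)
  fire out at step 6

5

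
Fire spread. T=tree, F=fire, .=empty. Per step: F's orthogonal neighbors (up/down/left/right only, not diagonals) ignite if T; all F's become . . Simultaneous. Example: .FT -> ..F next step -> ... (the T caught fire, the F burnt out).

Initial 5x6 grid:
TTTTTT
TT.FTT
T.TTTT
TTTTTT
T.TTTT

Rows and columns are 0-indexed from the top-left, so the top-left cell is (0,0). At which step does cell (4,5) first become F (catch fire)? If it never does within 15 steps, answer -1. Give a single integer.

Step 1: cell (4,5)='T' (+3 fires, +1 burnt)
Step 2: cell (4,5)='T' (+6 fires, +3 burnt)
Step 3: cell (4,5)='T' (+6 fires, +6 burnt)
Step 4: cell (4,5)='T' (+6 fires, +6 burnt)
Step 5: cell (4,5)='F' (+3 fires, +6 burnt)
  -> target ignites at step 5
Step 6: cell (4,5)='.' (+2 fires, +3 burnt)
Step 7: cell (4,5)='.' (+0 fires, +2 burnt)
  fire out at step 7

5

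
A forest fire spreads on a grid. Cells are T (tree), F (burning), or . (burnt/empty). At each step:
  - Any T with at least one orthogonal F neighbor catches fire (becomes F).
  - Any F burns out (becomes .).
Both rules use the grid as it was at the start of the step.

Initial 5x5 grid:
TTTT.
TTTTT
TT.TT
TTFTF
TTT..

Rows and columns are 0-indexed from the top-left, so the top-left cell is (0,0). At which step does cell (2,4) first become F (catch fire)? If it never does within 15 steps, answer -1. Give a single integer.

Step 1: cell (2,4)='F' (+4 fires, +2 burnt)
  -> target ignites at step 1
Step 2: cell (2,4)='.' (+5 fires, +4 burnt)
Step 3: cell (2,4)='.' (+4 fires, +5 burnt)
Step 4: cell (2,4)='.' (+4 fires, +4 burnt)
Step 5: cell (2,4)='.' (+2 fires, +4 burnt)
Step 6: cell (2,4)='.' (+0 fires, +2 burnt)
  fire out at step 6

1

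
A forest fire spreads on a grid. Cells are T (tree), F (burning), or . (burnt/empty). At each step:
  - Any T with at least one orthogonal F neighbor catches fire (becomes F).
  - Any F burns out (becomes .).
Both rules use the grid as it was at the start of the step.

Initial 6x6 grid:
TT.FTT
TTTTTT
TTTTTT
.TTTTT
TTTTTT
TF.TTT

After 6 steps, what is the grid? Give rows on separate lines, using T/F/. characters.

Step 1: 4 trees catch fire, 2 burn out
  TT..FT
  TTTFTT
  TTTTTT
  .TTTTT
  TFTTTT
  F..TTT
Step 2: 7 trees catch fire, 4 burn out
  TT...F
  TTF.FT
  TTTFTT
  .FTTTT
  F.FTTT
  ...TTT
Step 3: 8 trees catch fire, 7 burn out
  TT....
  TF...F
  TFF.FT
  ..FFTT
  ...FTT
  ...TTT
Step 4: 7 trees catch fire, 8 burn out
  TF....
  F.....
  F....F
  ....FT
  ....FT
  ...FTT
Step 5: 4 trees catch fire, 7 burn out
  F.....
  ......
  ......
  .....F
  .....F
  ....FT
Step 6: 1 trees catch fire, 4 burn out
  ......
  ......
  ......
  ......
  ......
  .....F

......
......
......
......
......
.....F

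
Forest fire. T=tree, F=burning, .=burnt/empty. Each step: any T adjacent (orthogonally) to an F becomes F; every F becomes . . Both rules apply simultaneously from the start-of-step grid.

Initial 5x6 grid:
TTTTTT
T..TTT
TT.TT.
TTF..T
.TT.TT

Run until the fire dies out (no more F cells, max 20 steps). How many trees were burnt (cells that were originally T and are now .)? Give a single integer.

Answer: 18

Derivation:
Step 1: +2 fires, +1 burnt (F count now 2)
Step 2: +3 fires, +2 burnt (F count now 3)
Step 3: +1 fires, +3 burnt (F count now 1)
Step 4: +1 fires, +1 burnt (F count now 1)
Step 5: +1 fires, +1 burnt (F count now 1)
Step 6: +1 fires, +1 burnt (F count now 1)
Step 7: +1 fires, +1 burnt (F count now 1)
Step 8: +1 fires, +1 burnt (F count now 1)
Step 9: +2 fires, +1 burnt (F count now 2)
Step 10: +3 fires, +2 burnt (F count now 3)
Step 11: +2 fires, +3 burnt (F count now 2)
Step 12: +0 fires, +2 burnt (F count now 0)
Fire out after step 12
Initially T: 21, now '.': 27
Total burnt (originally-T cells now '.'): 18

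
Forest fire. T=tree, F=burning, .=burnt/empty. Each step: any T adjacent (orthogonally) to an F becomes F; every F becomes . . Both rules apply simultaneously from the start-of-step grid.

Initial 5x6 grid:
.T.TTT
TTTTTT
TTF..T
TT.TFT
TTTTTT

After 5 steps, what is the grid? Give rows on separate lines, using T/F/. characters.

Step 1: 5 trees catch fire, 2 burn out
  .T.TTT
  TTFTTT
  TF...T
  TT.F.F
  TTTTFT
Step 2: 7 trees catch fire, 5 burn out
  .T.TTT
  TF.FTT
  F....F
  TF....
  TTTF.F
Step 3: 8 trees catch fire, 7 burn out
  .F.FTT
  F...FF
  ......
  F.....
  TFF...
Step 4: 3 trees catch fire, 8 burn out
  ....FF
  ......
  ......
  ......
  F.....
Step 5: 0 trees catch fire, 3 burn out
  ......
  ......
  ......
  ......
  ......

......
......
......
......
......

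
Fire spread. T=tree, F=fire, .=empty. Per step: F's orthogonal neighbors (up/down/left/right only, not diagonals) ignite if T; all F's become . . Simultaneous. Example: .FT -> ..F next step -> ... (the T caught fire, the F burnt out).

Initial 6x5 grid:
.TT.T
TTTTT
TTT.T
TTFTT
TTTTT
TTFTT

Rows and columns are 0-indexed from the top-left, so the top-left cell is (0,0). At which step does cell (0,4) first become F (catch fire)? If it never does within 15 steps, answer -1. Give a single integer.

Step 1: cell (0,4)='T' (+6 fires, +2 burnt)
Step 2: cell (0,4)='T' (+8 fires, +6 burnt)
Step 3: cell (0,4)='T' (+7 fires, +8 burnt)
Step 4: cell (0,4)='T' (+3 fires, +7 burnt)
Step 5: cell (0,4)='F' (+1 fires, +3 burnt)
  -> target ignites at step 5
Step 6: cell (0,4)='.' (+0 fires, +1 burnt)
  fire out at step 6

5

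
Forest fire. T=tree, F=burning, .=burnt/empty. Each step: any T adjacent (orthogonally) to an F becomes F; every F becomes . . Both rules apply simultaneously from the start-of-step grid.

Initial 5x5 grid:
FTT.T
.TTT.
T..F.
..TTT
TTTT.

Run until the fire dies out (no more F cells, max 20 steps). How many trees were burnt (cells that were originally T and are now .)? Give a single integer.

Step 1: +3 fires, +2 burnt (F count now 3)
Step 2: +6 fires, +3 burnt (F count now 6)
Step 3: +1 fires, +6 burnt (F count now 1)
Step 4: +1 fires, +1 burnt (F count now 1)
Step 5: +1 fires, +1 burnt (F count now 1)
Step 6: +0 fires, +1 burnt (F count now 0)
Fire out after step 6
Initially T: 14, now '.': 23
Total burnt (originally-T cells now '.'): 12

Answer: 12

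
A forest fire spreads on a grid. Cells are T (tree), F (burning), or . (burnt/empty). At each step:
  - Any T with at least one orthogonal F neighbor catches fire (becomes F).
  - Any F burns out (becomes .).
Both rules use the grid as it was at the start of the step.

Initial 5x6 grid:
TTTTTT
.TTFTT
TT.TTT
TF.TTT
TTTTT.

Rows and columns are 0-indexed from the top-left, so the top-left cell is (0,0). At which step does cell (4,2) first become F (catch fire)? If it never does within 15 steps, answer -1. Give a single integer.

Step 1: cell (4,2)='T' (+7 fires, +2 burnt)
Step 2: cell (4,2)='F' (+9 fires, +7 burnt)
  -> target ignites at step 2
Step 3: cell (4,2)='.' (+5 fires, +9 burnt)
Step 4: cell (4,2)='.' (+3 fires, +5 burnt)
Step 5: cell (4,2)='.' (+0 fires, +3 burnt)
  fire out at step 5

2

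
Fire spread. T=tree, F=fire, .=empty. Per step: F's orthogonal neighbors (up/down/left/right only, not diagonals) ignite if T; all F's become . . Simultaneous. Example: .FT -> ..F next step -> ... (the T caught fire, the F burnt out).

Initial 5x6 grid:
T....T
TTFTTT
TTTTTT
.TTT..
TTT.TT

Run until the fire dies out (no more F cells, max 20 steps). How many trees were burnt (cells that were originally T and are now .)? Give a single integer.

Step 1: +3 fires, +1 burnt (F count now 3)
Step 2: +5 fires, +3 burnt (F count now 5)
Step 3: +7 fires, +5 burnt (F count now 7)
Step 4: +3 fires, +7 burnt (F count now 3)
Step 5: +1 fires, +3 burnt (F count now 1)
Step 6: +0 fires, +1 burnt (F count now 0)
Fire out after step 6
Initially T: 21, now '.': 28
Total burnt (originally-T cells now '.'): 19

Answer: 19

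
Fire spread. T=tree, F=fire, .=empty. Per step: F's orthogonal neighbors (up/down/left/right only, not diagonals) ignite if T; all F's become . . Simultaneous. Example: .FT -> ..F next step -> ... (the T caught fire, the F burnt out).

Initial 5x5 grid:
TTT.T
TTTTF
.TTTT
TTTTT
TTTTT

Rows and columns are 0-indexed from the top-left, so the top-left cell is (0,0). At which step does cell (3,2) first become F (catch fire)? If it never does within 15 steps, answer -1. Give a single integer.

Step 1: cell (3,2)='T' (+3 fires, +1 burnt)
Step 2: cell (3,2)='T' (+3 fires, +3 burnt)
Step 3: cell (3,2)='T' (+5 fires, +3 burnt)
Step 4: cell (3,2)='F' (+5 fires, +5 burnt)
  -> target ignites at step 4
Step 5: cell (3,2)='.' (+3 fires, +5 burnt)
Step 6: cell (3,2)='.' (+2 fires, +3 burnt)
Step 7: cell (3,2)='.' (+1 fires, +2 burnt)
Step 8: cell (3,2)='.' (+0 fires, +1 burnt)
  fire out at step 8

4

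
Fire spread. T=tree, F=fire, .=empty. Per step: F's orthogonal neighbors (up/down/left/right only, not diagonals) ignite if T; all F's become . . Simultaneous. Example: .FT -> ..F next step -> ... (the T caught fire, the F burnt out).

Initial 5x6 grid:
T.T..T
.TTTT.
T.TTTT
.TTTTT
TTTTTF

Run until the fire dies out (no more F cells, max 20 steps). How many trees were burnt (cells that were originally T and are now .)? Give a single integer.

Step 1: +2 fires, +1 burnt (F count now 2)
Step 2: +3 fires, +2 burnt (F count now 3)
Step 3: +3 fires, +3 burnt (F count now 3)
Step 4: +4 fires, +3 burnt (F count now 4)
Step 5: +4 fires, +4 burnt (F count now 4)
Step 6: +1 fires, +4 burnt (F count now 1)
Step 7: +2 fires, +1 burnt (F count now 2)
Step 8: +0 fires, +2 burnt (F count now 0)
Fire out after step 8
Initially T: 22, now '.': 27
Total burnt (originally-T cells now '.'): 19

Answer: 19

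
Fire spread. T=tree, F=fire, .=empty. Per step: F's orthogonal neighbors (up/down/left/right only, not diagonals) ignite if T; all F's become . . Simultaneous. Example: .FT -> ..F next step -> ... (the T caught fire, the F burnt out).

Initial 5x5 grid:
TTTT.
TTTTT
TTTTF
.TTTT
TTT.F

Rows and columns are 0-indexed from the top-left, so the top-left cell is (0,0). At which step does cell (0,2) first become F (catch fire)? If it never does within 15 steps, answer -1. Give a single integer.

Step 1: cell (0,2)='T' (+3 fires, +2 burnt)
Step 2: cell (0,2)='T' (+3 fires, +3 burnt)
Step 3: cell (0,2)='T' (+4 fires, +3 burnt)
Step 4: cell (0,2)='F' (+5 fires, +4 burnt)
  -> target ignites at step 4
Step 5: cell (0,2)='.' (+3 fires, +5 burnt)
Step 6: cell (0,2)='.' (+2 fires, +3 burnt)
Step 7: cell (0,2)='.' (+0 fires, +2 burnt)
  fire out at step 7

4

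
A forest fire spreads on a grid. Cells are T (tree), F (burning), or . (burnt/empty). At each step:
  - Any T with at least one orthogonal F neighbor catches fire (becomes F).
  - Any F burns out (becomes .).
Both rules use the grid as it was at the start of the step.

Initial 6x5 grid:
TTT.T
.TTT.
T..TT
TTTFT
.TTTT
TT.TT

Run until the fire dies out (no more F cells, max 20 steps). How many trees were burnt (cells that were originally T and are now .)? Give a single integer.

Step 1: +4 fires, +1 burnt (F count now 4)
Step 2: +6 fires, +4 burnt (F count now 6)
Step 3: +4 fires, +6 burnt (F count now 4)
Step 4: +4 fires, +4 burnt (F count now 4)
Step 5: +2 fires, +4 burnt (F count now 2)
Step 6: +1 fires, +2 burnt (F count now 1)
Step 7: +0 fires, +1 burnt (F count now 0)
Fire out after step 7
Initially T: 22, now '.': 29
Total burnt (originally-T cells now '.'): 21

Answer: 21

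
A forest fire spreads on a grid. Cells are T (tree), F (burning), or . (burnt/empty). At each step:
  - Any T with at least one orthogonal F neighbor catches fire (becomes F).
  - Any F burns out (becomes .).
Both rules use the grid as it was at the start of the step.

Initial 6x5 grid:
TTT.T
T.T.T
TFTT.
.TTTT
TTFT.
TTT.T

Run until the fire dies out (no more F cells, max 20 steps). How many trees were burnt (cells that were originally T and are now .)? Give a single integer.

Answer: 18

Derivation:
Step 1: +7 fires, +2 burnt (F count now 7)
Step 2: +6 fires, +7 burnt (F count now 6)
Step 3: +4 fires, +6 burnt (F count now 4)
Step 4: +1 fires, +4 burnt (F count now 1)
Step 5: +0 fires, +1 burnt (F count now 0)
Fire out after step 5
Initially T: 21, now '.': 27
Total burnt (originally-T cells now '.'): 18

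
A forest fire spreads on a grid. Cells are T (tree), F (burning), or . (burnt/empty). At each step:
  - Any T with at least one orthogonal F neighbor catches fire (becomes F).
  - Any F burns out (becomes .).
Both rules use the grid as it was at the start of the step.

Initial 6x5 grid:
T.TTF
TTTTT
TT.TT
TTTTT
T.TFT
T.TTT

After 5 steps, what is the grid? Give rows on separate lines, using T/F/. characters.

Step 1: 6 trees catch fire, 2 burn out
  T.TF.
  TTTTF
  TT.TT
  TTTFT
  T.F.F
  T.TFT
Step 2: 8 trees catch fire, 6 burn out
  T.F..
  TTTF.
  TT.FF
  TTF.F
  T....
  T.F.F
Step 3: 2 trees catch fire, 8 burn out
  T....
  TTF..
  TT...
  TF...
  T....
  T....
Step 4: 3 trees catch fire, 2 burn out
  T....
  TF...
  TF...
  F....
  T....
  T....
Step 5: 3 trees catch fire, 3 burn out
  T....
  F....
  F....
  .....
  F....
  T....

T....
F....
F....
.....
F....
T....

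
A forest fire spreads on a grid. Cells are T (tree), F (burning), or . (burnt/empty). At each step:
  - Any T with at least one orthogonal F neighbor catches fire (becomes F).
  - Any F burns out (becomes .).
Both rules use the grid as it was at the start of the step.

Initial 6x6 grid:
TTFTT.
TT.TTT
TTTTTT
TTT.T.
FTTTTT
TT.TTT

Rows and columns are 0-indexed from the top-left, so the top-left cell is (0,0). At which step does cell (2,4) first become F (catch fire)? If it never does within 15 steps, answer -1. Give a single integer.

Step 1: cell (2,4)='T' (+5 fires, +2 burnt)
Step 2: cell (2,4)='T' (+8 fires, +5 burnt)
Step 3: cell (2,4)='T' (+6 fires, +8 burnt)
Step 4: cell (2,4)='F' (+5 fires, +6 burnt)
  -> target ignites at step 4
Step 5: cell (2,4)='.' (+4 fires, +5 burnt)
Step 6: cell (2,4)='.' (+1 fires, +4 burnt)
Step 7: cell (2,4)='.' (+0 fires, +1 burnt)
  fire out at step 7

4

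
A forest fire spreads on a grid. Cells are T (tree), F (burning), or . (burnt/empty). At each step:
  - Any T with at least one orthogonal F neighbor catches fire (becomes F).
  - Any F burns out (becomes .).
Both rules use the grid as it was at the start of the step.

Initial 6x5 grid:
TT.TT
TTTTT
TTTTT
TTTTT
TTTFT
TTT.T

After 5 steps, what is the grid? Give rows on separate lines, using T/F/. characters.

Step 1: 3 trees catch fire, 1 burn out
  TT.TT
  TTTTT
  TTTTT
  TTTFT
  TTF.F
  TTT.T
Step 2: 6 trees catch fire, 3 burn out
  TT.TT
  TTTTT
  TTTFT
  TTF.F
  TF...
  TTF.F
Step 3: 6 trees catch fire, 6 burn out
  TT.TT
  TTTFT
  TTF.F
  TF...
  F....
  TF...
Step 4: 6 trees catch fire, 6 burn out
  TT.FT
  TTF.F
  TF...
  F....
  .....
  F....
Step 5: 3 trees catch fire, 6 burn out
  TT..F
  TF...
  F....
  .....
  .....
  .....

TT..F
TF...
F....
.....
.....
.....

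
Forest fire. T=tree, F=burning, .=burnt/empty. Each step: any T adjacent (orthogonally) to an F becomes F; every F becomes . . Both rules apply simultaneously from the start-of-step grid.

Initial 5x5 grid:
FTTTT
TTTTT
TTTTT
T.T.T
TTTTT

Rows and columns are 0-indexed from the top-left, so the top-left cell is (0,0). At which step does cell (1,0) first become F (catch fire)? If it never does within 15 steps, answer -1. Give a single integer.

Step 1: cell (1,0)='F' (+2 fires, +1 burnt)
  -> target ignites at step 1
Step 2: cell (1,0)='.' (+3 fires, +2 burnt)
Step 3: cell (1,0)='.' (+4 fires, +3 burnt)
Step 4: cell (1,0)='.' (+4 fires, +4 burnt)
Step 5: cell (1,0)='.' (+4 fires, +4 burnt)
Step 6: cell (1,0)='.' (+2 fires, +4 burnt)
Step 7: cell (1,0)='.' (+2 fires, +2 burnt)
Step 8: cell (1,0)='.' (+1 fires, +2 burnt)
Step 9: cell (1,0)='.' (+0 fires, +1 burnt)
  fire out at step 9

1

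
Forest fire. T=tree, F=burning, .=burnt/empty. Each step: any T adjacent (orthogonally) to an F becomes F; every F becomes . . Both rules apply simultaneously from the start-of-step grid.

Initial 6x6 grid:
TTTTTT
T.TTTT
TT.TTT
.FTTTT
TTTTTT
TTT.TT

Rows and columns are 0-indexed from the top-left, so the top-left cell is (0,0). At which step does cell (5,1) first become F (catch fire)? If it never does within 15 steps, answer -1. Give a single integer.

Step 1: cell (5,1)='T' (+3 fires, +1 burnt)
Step 2: cell (5,1)='F' (+5 fires, +3 burnt)
  -> target ignites at step 2
Step 3: cell (5,1)='.' (+6 fires, +5 burnt)
Step 4: cell (5,1)='.' (+5 fires, +6 burnt)
Step 5: cell (5,1)='.' (+7 fires, +5 burnt)
Step 6: cell (5,1)='.' (+4 fires, +7 burnt)
Step 7: cell (5,1)='.' (+1 fires, +4 burnt)
Step 8: cell (5,1)='.' (+0 fires, +1 burnt)
  fire out at step 8

2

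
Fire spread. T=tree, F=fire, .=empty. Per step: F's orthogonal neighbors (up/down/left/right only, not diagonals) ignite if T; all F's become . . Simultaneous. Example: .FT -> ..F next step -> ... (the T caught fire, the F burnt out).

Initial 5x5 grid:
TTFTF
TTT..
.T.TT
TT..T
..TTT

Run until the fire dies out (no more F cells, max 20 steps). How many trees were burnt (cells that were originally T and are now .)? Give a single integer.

Answer: 9

Derivation:
Step 1: +3 fires, +2 burnt (F count now 3)
Step 2: +2 fires, +3 burnt (F count now 2)
Step 3: +2 fires, +2 burnt (F count now 2)
Step 4: +1 fires, +2 burnt (F count now 1)
Step 5: +1 fires, +1 burnt (F count now 1)
Step 6: +0 fires, +1 burnt (F count now 0)
Fire out after step 6
Initially T: 15, now '.': 19
Total burnt (originally-T cells now '.'): 9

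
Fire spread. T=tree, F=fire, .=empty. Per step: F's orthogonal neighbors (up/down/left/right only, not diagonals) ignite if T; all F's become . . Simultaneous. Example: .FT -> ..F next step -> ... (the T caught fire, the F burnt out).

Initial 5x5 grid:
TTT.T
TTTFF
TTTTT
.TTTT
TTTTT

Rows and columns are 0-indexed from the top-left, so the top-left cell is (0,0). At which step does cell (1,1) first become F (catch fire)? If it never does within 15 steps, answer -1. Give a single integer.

Step 1: cell (1,1)='T' (+4 fires, +2 burnt)
Step 2: cell (1,1)='F' (+5 fires, +4 burnt)
  -> target ignites at step 2
Step 3: cell (1,1)='.' (+6 fires, +5 burnt)
Step 4: cell (1,1)='.' (+4 fires, +6 burnt)
Step 5: cell (1,1)='.' (+1 fires, +4 burnt)
Step 6: cell (1,1)='.' (+1 fires, +1 burnt)
Step 7: cell (1,1)='.' (+0 fires, +1 burnt)
  fire out at step 7

2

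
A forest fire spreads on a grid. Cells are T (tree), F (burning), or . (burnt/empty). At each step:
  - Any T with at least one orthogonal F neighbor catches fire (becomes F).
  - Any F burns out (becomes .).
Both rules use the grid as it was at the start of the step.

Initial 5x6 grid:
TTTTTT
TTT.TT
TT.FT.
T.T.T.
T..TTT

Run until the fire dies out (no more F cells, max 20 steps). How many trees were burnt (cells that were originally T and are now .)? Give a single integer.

Answer: 20

Derivation:
Step 1: +1 fires, +1 burnt (F count now 1)
Step 2: +2 fires, +1 burnt (F count now 2)
Step 3: +3 fires, +2 burnt (F count now 3)
Step 4: +4 fires, +3 burnt (F count now 4)
Step 5: +1 fires, +4 burnt (F count now 1)
Step 6: +2 fires, +1 burnt (F count now 2)
Step 7: +2 fires, +2 burnt (F count now 2)
Step 8: +2 fires, +2 burnt (F count now 2)
Step 9: +1 fires, +2 burnt (F count now 1)
Step 10: +1 fires, +1 burnt (F count now 1)
Step 11: +1 fires, +1 burnt (F count now 1)
Step 12: +0 fires, +1 burnt (F count now 0)
Fire out after step 12
Initially T: 21, now '.': 29
Total burnt (originally-T cells now '.'): 20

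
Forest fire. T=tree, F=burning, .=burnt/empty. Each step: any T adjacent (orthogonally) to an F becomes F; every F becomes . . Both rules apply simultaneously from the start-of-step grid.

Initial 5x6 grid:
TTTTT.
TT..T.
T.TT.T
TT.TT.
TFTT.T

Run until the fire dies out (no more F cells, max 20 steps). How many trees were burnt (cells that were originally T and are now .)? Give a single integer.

Answer: 18

Derivation:
Step 1: +3 fires, +1 burnt (F count now 3)
Step 2: +2 fires, +3 burnt (F count now 2)
Step 3: +2 fires, +2 burnt (F count now 2)
Step 4: +3 fires, +2 burnt (F count now 3)
Step 5: +3 fires, +3 burnt (F count now 3)
Step 6: +1 fires, +3 burnt (F count now 1)
Step 7: +1 fires, +1 burnt (F count now 1)
Step 8: +1 fires, +1 burnt (F count now 1)
Step 9: +1 fires, +1 burnt (F count now 1)
Step 10: +1 fires, +1 burnt (F count now 1)
Step 11: +0 fires, +1 burnt (F count now 0)
Fire out after step 11
Initially T: 20, now '.': 28
Total burnt (originally-T cells now '.'): 18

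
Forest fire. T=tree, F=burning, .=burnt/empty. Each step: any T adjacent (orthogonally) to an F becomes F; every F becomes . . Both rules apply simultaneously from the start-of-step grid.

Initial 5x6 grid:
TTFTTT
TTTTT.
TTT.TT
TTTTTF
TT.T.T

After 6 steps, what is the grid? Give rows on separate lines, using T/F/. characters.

Step 1: 6 trees catch fire, 2 burn out
  TF.FTT
  TTFTT.
  TTT.TF
  TTTTF.
  TT.T.F
Step 2: 7 trees catch fire, 6 burn out
  F...FT
  TF.FT.
  TTF.F.
  TTTF..
  TT.T..
Step 3: 6 trees catch fire, 7 burn out
  .....F
  F...F.
  TF....
  TTF...
  TT.F..
Step 4: 2 trees catch fire, 6 burn out
  ......
  ......
  F.....
  TF....
  TT....
Step 5: 2 trees catch fire, 2 burn out
  ......
  ......
  ......
  F.....
  TF....
Step 6: 1 trees catch fire, 2 burn out
  ......
  ......
  ......
  ......
  F.....

......
......
......
......
F.....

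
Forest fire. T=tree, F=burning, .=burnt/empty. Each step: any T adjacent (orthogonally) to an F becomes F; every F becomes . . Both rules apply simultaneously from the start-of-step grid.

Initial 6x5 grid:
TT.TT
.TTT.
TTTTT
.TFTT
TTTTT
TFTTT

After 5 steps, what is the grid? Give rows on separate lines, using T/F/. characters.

Step 1: 7 trees catch fire, 2 burn out
  TT.TT
  .TTT.
  TTFTT
  .F.FT
  TFFTT
  F.FTT
Step 2: 7 trees catch fire, 7 burn out
  TT.TT
  .TFT.
  TF.FT
  ....F
  F..FT
  ...FT
Step 3: 6 trees catch fire, 7 burn out
  TT.TT
  .F.F.
  F...F
  .....
  ....F
  ....F
Step 4: 2 trees catch fire, 6 burn out
  TF.FT
  .....
  .....
  .....
  .....
  .....
Step 5: 2 trees catch fire, 2 burn out
  F...F
  .....
  .....
  .....
  .....
  .....

F...F
.....
.....
.....
.....
.....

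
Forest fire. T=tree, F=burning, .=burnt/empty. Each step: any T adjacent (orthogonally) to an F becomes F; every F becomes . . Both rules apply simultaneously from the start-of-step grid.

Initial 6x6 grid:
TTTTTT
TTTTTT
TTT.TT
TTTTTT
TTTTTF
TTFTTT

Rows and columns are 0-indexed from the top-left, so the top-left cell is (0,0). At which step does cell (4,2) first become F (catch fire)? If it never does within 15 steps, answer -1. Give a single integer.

Step 1: cell (4,2)='F' (+6 fires, +2 burnt)
  -> target ignites at step 1
Step 2: cell (4,2)='.' (+7 fires, +6 burnt)
Step 3: cell (4,2)='.' (+6 fires, +7 burnt)
Step 4: cell (4,2)='.' (+5 fires, +6 burnt)
Step 5: cell (4,2)='.' (+5 fires, +5 burnt)
Step 6: cell (4,2)='.' (+3 fires, +5 burnt)
Step 7: cell (4,2)='.' (+1 fires, +3 burnt)
Step 8: cell (4,2)='.' (+0 fires, +1 burnt)
  fire out at step 8

1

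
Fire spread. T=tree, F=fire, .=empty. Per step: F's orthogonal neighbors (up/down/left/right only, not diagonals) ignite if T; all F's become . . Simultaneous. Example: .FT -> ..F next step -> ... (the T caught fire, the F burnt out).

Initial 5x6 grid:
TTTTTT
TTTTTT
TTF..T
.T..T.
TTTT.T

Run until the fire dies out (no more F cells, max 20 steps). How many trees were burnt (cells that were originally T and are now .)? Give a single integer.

Answer: 20

Derivation:
Step 1: +2 fires, +1 burnt (F count now 2)
Step 2: +5 fires, +2 burnt (F count now 5)
Step 3: +5 fires, +5 burnt (F count now 5)
Step 4: +5 fires, +5 burnt (F count now 5)
Step 5: +3 fires, +5 burnt (F count now 3)
Step 6: +0 fires, +3 burnt (F count now 0)
Fire out after step 6
Initially T: 22, now '.': 28
Total burnt (originally-T cells now '.'): 20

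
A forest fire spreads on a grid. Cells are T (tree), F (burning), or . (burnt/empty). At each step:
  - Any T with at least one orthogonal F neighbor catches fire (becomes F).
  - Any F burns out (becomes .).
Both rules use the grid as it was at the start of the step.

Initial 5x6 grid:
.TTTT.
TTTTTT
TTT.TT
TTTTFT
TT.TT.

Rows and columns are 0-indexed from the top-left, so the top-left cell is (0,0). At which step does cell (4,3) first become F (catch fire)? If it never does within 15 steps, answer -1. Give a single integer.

Step 1: cell (4,3)='T' (+4 fires, +1 burnt)
Step 2: cell (4,3)='F' (+4 fires, +4 burnt)
  -> target ignites at step 2
Step 3: cell (4,3)='.' (+5 fires, +4 burnt)
Step 4: cell (4,3)='.' (+5 fires, +5 burnt)
Step 5: cell (4,3)='.' (+4 fires, +5 burnt)
Step 6: cell (4,3)='.' (+2 fires, +4 burnt)
Step 7: cell (4,3)='.' (+0 fires, +2 burnt)
  fire out at step 7

2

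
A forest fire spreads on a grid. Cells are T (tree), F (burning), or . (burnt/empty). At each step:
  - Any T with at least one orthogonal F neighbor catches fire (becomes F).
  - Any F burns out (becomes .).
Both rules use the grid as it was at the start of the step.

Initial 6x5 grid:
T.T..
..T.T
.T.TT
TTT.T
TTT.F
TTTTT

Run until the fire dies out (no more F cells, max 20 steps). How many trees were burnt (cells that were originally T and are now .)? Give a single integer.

Step 1: +2 fires, +1 burnt (F count now 2)
Step 2: +2 fires, +2 burnt (F count now 2)
Step 3: +3 fires, +2 burnt (F count now 3)
Step 4: +2 fires, +3 burnt (F count now 2)
Step 5: +3 fires, +2 burnt (F count now 3)
Step 6: +2 fires, +3 burnt (F count now 2)
Step 7: +2 fires, +2 burnt (F count now 2)
Step 8: +0 fires, +2 burnt (F count now 0)
Fire out after step 8
Initially T: 19, now '.': 27
Total burnt (originally-T cells now '.'): 16

Answer: 16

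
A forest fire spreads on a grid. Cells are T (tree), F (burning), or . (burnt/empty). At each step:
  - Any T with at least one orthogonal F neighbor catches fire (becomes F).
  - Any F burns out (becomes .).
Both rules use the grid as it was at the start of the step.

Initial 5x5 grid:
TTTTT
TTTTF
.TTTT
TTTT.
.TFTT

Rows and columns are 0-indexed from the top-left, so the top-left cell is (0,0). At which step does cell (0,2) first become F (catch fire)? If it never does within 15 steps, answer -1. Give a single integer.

Step 1: cell (0,2)='T' (+6 fires, +2 burnt)
Step 2: cell (0,2)='T' (+7 fires, +6 burnt)
Step 3: cell (0,2)='F' (+4 fires, +7 burnt)
  -> target ignites at step 3
Step 4: cell (0,2)='.' (+2 fires, +4 burnt)
Step 5: cell (0,2)='.' (+1 fires, +2 burnt)
Step 6: cell (0,2)='.' (+0 fires, +1 burnt)
  fire out at step 6

3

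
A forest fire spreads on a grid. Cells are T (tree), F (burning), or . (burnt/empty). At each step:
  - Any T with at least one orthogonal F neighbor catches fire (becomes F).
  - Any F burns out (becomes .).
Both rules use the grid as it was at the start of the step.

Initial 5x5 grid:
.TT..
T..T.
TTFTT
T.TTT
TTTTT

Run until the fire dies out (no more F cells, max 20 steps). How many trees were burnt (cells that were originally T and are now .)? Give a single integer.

Answer: 15

Derivation:
Step 1: +3 fires, +1 burnt (F count now 3)
Step 2: +5 fires, +3 burnt (F count now 5)
Step 3: +5 fires, +5 burnt (F count now 5)
Step 4: +2 fires, +5 burnt (F count now 2)
Step 5: +0 fires, +2 burnt (F count now 0)
Fire out after step 5
Initially T: 17, now '.': 23
Total burnt (originally-T cells now '.'): 15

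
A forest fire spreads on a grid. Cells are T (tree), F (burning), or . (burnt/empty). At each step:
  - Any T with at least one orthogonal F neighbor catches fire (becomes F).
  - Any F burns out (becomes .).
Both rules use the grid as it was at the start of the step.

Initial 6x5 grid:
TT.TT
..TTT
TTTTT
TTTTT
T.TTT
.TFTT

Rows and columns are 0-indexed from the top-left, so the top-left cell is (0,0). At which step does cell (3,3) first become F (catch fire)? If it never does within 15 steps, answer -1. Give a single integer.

Step 1: cell (3,3)='T' (+3 fires, +1 burnt)
Step 2: cell (3,3)='T' (+3 fires, +3 burnt)
Step 3: cell (3,3)='F' (+4 fires, +3 burnt)
  -> target ignites at step 3
Step 4: cell (3,3)='.' (+5 fires, +4 burnt)
Step 5: cell (3,3)='.' (+4 fires, +5 burnt)
Step 6: cell (3,3)='.' (+2 fires, +4 burnt)
Step 7: cell (3,3)='.' (+1 fires, +2 burnt)
Step 8: cell (3,3)='.' (+0 fires, +1 burnt)
  fire out at step 8

3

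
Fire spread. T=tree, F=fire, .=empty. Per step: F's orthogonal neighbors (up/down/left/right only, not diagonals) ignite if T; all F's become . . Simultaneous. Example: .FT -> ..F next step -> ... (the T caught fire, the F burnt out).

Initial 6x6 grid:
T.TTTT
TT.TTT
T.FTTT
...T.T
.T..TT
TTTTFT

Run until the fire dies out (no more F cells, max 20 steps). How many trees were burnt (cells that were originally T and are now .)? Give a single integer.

Answer: 20

Derivation:
Step 1: +4 fires, +2 burnt (F count now 4)
Step 2: +5 fires, +4 burnt (F count now 5)
Step 3: +5 fires, +5 burnt (F count now 5)
Step 4: +5 fires, +5 burnt (F count now 5)
Step 5: +1 fires, +5 burnt (F count now 1)
Step 6: +0 fires, +1 burnt (F count now 0)
Fire out after step 6
Initially T: 24, now '.': 32
Total burnt (originally-T cells now '.'): 20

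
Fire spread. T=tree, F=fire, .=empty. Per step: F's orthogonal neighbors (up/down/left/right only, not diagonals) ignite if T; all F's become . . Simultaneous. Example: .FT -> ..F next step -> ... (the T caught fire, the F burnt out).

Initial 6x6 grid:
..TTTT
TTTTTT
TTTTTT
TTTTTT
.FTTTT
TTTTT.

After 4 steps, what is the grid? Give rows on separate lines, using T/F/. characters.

Step 1: 3 trees catch fire, 1 burn out
  ..TTTT
  TTTTTT
  TTTTTT
  TFTTTT
  ..FTTT
  TFTTT.
Step 2: 6 trees catch fire, 3 burn out
  ..TTTT
  TTTTTT
  TFTTTT
  F.FTTT
  ...FTT
  F.FTT.
Step 3: 6 trees catch fire, 6 burn out
  ..TTTT
  TFTTTT
  F.FTTT
  ...FTT
  ....FT
  ...FT.
Step 4: 6 trees catch fire, 6 burn out
  ..TTTT
  F.FTTT
  ...FTT
  ....FT
  .....F
  ....F.

..TTTT
F.FTTT
...FTT
....FT
.....F
....F.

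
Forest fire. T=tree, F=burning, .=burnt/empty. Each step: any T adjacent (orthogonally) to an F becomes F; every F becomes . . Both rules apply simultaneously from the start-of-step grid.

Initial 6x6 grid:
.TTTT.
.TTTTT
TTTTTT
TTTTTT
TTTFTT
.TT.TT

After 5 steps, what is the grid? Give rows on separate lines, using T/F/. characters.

Step 1: 3 trees catch fire, 1 burn out
  .TTTT.
  .TTTTT
  TTTTTT
  TTTFTT
  TTF.FT
  .TT.TT
Step 2: 7 trees catch fire, 3 burn out
  .TTTT.
  .TTTTT
  TTTFTT
  TTF.FT
  TF...F
  .TF.FT
Step 3: 8 trees catch fire, 7 burn out
  .TTTT.
  .TTFTT
  TTF.FT
  TF...F
  F.....
  .F...F
Step 4: 6 trees catch fire, 8 burn out
  .TTFT.
  .TF.FT
  TF...F
  F.....
  ......
  ......
Step 5: 5 trees catch fire, 6 burn out
  .TF.F.
  .F...F
  F.....
  ......
  ......
  ......

.TF.F.
.F...F
F.....
......
......
......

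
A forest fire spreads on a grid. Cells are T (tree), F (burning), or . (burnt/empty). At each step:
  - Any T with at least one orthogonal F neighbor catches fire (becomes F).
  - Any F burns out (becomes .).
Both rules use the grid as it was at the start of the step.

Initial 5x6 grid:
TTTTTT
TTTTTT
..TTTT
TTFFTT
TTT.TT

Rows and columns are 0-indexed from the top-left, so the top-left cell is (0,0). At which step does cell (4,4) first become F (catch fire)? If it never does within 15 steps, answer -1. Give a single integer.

Step 1: cell (4,4)='T' (+5 fires, +2 burnt)
Step 2: cell (4,4)='F' (+7 fires, +5 burnt)
  -> target ignites at step 2
Step 3: cell (4,4)='.' (+7 fires, +7 burnt)
Step 4: cell (4,4)='.' (+4 fires, +7 burnt)
Step 5: cell (4,4)='.' (+2 fires, +4 burnt)
Step 6: cell (4,4)='.' (+0 fires, +2 burnt)
  fire out at step 6

2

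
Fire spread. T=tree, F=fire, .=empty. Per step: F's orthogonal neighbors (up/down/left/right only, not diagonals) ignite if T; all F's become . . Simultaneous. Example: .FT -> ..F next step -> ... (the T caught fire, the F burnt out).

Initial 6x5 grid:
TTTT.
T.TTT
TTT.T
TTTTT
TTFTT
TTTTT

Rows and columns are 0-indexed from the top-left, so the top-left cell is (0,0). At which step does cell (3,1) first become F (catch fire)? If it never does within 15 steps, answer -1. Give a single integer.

Step 1: cell (3,1)='T' (+4 fires, +1 burnt)
Step 2: cell (3,1)='F' (+7 fires, +4 burnt)
  -> target ignites at step 2
Step 3: cell (3,1)='.' (+6 fires, +7 burnt)
Step 4: cell (3,1)='.' (+4 fires, +6 burnt)
Step 5: cell (3,1)='.' (+4 fires, +4 burnt)
Step 6: cell (3,1)='.' (+1 fires, +4 burnt)
Step 7: cell (3,1)='.' (+0 fires, +1 burnt)
  fire out at step 7

2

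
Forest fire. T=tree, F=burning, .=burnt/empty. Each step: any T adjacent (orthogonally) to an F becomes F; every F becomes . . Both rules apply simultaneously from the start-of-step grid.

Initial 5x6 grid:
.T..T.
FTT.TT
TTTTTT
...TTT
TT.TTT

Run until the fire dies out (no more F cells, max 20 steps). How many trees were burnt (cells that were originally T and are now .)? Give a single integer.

Step 1: +2 fires, +1 burnt (F count now 2)
Step 2: +3 fires, +2 burnt (F count now 3)
Step 3: +1 fires, +3 burnt (F count now 1)
Step 4: +1 fires, +1 burnt (F count now 1)
Step 5: +2 fires, +1 burnt (F count now 2)
Step 6: +4 fires, +2 burnt (F count now 4)
Step 7: +4 fires, +4 burnt (F count now 4)
Step 8: +1 fires, +4 burnt (F count now 1)
Step 9: +0 fires, +1 burnt (F count now 0)
Fire out after step 9
Initially T: 20, now '.': 28
Total burnt (originally-T cells now '.'): 18

Answer: 18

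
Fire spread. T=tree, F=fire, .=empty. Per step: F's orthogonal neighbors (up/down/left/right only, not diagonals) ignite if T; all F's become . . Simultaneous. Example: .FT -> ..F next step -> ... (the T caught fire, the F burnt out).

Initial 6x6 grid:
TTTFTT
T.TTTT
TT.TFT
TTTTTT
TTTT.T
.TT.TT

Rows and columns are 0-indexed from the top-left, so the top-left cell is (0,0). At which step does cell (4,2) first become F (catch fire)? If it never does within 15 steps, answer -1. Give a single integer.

Step 1: cell (4,2)='T' (+7 fires, +2 burnt)
Step 2: cell (4,2)='T' (+6 fires, +7 burnt)
Step 3: cell (4,2)='T' (+4 fires, +6 burnt)
Step 4: cell (4,2)='F' (+4 fires, +4 burnt)
  -> target ignites at step 4
Step 5: cell (4,2)='.' (+6 fires, +4 burnt)
Step 6: cell (4,2)='.' (+2 fires, +6 burnt)
Step 7: cell (4,2)='.' (+0 fires, +2 burnt)
  fire out at step 7

4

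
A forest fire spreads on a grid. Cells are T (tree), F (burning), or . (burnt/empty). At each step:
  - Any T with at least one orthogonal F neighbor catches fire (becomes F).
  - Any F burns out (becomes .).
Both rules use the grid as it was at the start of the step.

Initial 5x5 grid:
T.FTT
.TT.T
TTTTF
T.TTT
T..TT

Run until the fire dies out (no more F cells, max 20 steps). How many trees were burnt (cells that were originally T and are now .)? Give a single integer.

Answer: 16

Derivation:
Step 1: +5 fires, +2 burnt (F count now 5)
Step 2: +5 fires, +5 burnt (F count now 5)
Step 3: +3 fires, +5 burnt (F count now 3)
Step 4: +1 fires, +3 burnt (F count now 1)
Step 5: +1 fires, +1 burnt (F count now 1)
Step 6: +1 fires, +1 burnt (F count now 1)
Step 7: +0 fires, +1 burnt (F count now 0)
Fire out after step 7
Initially T: 17, now '.': 24
Total burnt (originally-T cells now '.'): 16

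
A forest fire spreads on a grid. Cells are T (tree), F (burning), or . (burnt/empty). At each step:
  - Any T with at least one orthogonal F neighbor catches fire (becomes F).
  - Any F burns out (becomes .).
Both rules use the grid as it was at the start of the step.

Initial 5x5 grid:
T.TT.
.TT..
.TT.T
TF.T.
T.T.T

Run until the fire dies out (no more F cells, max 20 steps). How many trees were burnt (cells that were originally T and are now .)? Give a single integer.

Step 1: +2 fires, +1 burnt (F count now 2)
Step 2: +3 fires, +2 burnt (F count now 3)
Step 3: +1 fires, +3 burnt (F count now 1)
Step 4: +1 fires, +1 burnt (F count now 1)
Step 5: +1 fires, +1 burnt (F count now 1)
Step 6: +0 fires, +1 burnt (F count now 0)
Fire out after step 6
Initially T: 13, now '.': 20
Total burnt (originally-T cells now '.'): 8

Answer: 8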